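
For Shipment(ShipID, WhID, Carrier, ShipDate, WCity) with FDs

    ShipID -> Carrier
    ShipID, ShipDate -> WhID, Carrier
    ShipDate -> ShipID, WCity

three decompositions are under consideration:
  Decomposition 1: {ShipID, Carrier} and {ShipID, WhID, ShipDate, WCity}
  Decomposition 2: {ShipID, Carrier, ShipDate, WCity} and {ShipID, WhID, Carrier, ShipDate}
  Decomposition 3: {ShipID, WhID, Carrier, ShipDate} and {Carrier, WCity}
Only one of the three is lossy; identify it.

Decomposition 3

Decomposition 1: common = {ShipID}, closure = {ShipID, Carrier} → lossless.
Decomposition 2: common = {ShipID, Carrier, ShipDate}, closure = {ShipID, WhID, Carrier, ShipDate, WCity} → lossless.
Decomposition 3: common = {Carrier}, closure = {Carrier} → lossy.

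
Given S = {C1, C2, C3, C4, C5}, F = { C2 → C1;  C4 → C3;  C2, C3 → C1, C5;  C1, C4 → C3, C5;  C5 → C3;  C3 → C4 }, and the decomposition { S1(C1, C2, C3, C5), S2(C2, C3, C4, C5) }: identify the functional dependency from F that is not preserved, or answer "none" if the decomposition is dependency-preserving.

C2 → C1 lies within S1.
C4 → C3 lies within S2.
C2, C3 → C1, C5 lies within S1.
C1, C4 → C3, C5: restricted closure across fragments reaches C3, C5.
C5 → C3 lies within S1.
C3 → C4 lies within S2.
Every dependency is enforceable on the fragments, so the decomposition is dependency-preserving.

none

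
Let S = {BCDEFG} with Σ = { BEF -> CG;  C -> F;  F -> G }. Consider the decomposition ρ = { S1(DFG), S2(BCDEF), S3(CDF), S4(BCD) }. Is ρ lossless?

Chase test. Columns are BCDEFG; row i has aⱼ where attribute j ∈ Si, else bᵢⱼ.
Initial tableau (one row per fragment):
  row 1: b11 b12 a3 b14 a5 a6
  row 2: a1 a2 a3 a4 a5 b26
  row 3: b31 a2 a3 b34 a5 b36
  row 4: a1 a2 a3 b44 b45 b46
Rows 2 and 4 agree on C; apply C→F and equate their F entries.
Rows 1 and 2 agree on F; apply F→G and equate their G entries.
Rows 1 and 3 agree on F; apply F→G and equate their G entries.
Rows 1 and 4 agree on F; apply F→G and equate their G entries.
Row 2 is now all distinguished symbols — the join is lossless.

Yes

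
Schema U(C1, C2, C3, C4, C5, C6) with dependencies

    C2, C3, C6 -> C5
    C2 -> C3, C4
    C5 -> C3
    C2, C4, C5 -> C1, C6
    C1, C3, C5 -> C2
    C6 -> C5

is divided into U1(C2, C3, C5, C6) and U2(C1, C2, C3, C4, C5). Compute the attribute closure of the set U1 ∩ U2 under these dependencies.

U1 ∩ U2 = {C2, C3, C5}.
C2 → C3, C4 applies, adding C4
C2, C4, C5 → C1, C6 applies, adding C1, C6
Closure: {C1, C2, C3, C4, C5, C6}.

C1, C2, C3, C4, C5, C6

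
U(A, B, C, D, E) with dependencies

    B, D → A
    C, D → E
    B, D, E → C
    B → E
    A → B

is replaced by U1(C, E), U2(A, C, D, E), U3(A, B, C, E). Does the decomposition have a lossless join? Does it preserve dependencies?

lossless but not dependency-preserving

Lossless test (chase): Rows 2 and 3 agree on A; apply A→B and equate their B entries. Row 2 is now all distinguished symbols — the join is lossless.
Dependency preservation: the restricted closure of {B, D} across the fragments never reaches {A}, so B, D → A cannot be enforced without a join — not preserved.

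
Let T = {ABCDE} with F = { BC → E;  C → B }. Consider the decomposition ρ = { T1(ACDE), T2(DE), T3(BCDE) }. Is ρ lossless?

Chase test. Columns are ABCDE; row i has aⱼ where attribute j ∈ Ti, else bᵢⱼ.
Initial tableau (one row per fragment):
  row 1: a1 b12 a3 a4 a5
  row 2: b21 b22 b23 a4 a5
  row 3: b31 a2 a3 a4 a5
Rows 1 and 3 agree on C; apply C→B and equate their B entries.
Row 1 is now all distinguished symbols — the join is lossless.

Yes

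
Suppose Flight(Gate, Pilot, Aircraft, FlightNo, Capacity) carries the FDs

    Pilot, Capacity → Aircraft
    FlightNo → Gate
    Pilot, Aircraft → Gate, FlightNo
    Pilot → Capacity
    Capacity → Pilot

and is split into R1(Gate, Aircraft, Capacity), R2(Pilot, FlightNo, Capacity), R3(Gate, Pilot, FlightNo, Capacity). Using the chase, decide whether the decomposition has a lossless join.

Yes

Chase test. Columns are Gate, Pilot, Aircraft, FlightNo, Capacity; row i has aⱼ where attribute j ∈ Ri, else bᵢⱼ.
Initial tableau (one row per fragment):
  row 1: a1 b12 a3 b14 a5
  row 2: b21 a2 b23 a4 a5
  row 3: a1 a2 b33 a4 a5
Rows 2 and 3 agree on Pilot, Capacity; apply Pilot, Capacity→Aircraft and equate their Aircraft entries.
Rows 2 and 3 agree on FlightNo; apply FlightNo→Gate and equate their Gate entries.
Rows 1 and 2 agree on Capacity; apply Capacity→Pilot and equate their Pilot entries.
Rows 1 and 2 agree on Pilot, Capacity; apply Pilot, Capacity→Aircraft and equate their Aircraft entries.
Rows 1 and 2 agree on Pilot, Aircraft; apply Pilot, Aircraft→Gate, FlightNo and equate their Gate, FlightNo entries.
Row 1 is now all distinguished symbols — the join is lossless.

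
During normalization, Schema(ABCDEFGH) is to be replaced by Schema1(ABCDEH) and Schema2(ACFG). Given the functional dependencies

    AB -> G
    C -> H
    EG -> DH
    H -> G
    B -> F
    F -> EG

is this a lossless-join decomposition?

No

Common attributes: Schema1 ∩ Schema2 = {AC}.
Closure of {AC}: C → H applies, adding H; H → G applies, adding G. So (AC)⁺ = {ACGH}.
The closure contains neither all of Schema1 = {ABCDEH} nor all of Schema2 = {ACFG}, so the common attributes are not a superkey of either fragment. The join is lossy.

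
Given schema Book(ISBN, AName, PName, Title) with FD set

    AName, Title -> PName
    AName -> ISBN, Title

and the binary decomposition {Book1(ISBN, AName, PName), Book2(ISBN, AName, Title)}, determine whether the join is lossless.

Common attributes: Book1 ∩ Book2 = {ISBN, AName}.
Closure of {ISBN, AName}: AName → ISBN, Title applies, adding Title; AName, Title → PName applies, adding PName. So (ISBN, AName)⁺ = {ISBN, AName, PName, Title}.
This closure contains every attribute of Book1, so Book1 ∩ Book2 → Book1. The join is lossless.

Yes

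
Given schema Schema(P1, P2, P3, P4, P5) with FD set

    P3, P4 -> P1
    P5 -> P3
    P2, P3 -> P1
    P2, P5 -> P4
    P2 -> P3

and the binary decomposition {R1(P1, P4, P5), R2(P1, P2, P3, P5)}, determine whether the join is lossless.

No

Common attributes: R1 ∩ R2 = {P1, P5}.
Closure of {P1, P5}: P5 → P3 applies, adding P3. So (P1, P5)⁺ = {P1, P3, P5}.
The closure contains neither all of R1 = {P1, P4, P5} nor all of R2 = {P1, P2, P3, P5}, so the common attributes are not a superkey of either fragment. The join is lossy.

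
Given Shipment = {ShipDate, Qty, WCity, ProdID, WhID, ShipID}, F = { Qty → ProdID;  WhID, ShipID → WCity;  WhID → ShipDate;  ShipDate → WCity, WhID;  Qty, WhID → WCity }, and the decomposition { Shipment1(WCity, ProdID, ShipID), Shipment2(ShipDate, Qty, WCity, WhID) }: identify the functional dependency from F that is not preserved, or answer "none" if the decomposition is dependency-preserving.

Qty → ProdID

Check Qty → ProdID: no single fragment contains all of {Qty, ProdID}, and the restricted closure of {Qty} across the fragments never reaches {ProdID}.
WhID, ShipID → WCity is preserved.
WhID → ShipDate is preserved.
ShipDate → WCity, WhID is preserved.
Qty, WhID → WCity is preserved.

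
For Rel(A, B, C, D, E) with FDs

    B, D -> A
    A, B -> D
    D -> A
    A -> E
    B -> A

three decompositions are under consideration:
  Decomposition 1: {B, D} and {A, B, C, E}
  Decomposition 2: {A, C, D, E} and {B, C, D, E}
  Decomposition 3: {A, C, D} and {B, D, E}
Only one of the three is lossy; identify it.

Decomposition 1: common = {B}, closure = {A, B, D, E} → lossless.
Decomposition 2: common = {C, D, E}, closure = {A, C, D, E} → lossless.
Decomposition 3: common = {D}, closure = {A, D, E} → lossy.

Decomposition 3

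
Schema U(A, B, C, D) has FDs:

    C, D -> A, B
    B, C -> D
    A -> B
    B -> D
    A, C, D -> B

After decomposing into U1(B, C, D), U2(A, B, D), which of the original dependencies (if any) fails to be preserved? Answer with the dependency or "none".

C, D -> A, B

Check C, D → A, B: no single fragment contains all of {A, B, C, D}, and the restricted closure of {C, D} across the fragments never reaches {A, B}.
B, C → D is preserved.
A → B is preserved.
B → D is preserved.
A, C, D → B is preserved.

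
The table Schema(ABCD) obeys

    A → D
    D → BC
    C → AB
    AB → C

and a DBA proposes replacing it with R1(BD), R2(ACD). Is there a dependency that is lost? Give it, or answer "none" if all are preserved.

none

A → D lies within R2.
D → BC: restricted closure across fragments reaches BC.
C → AB: restricted closure across fragments reaches AB.
AB → C: restricted closure across fragments reaches C.
Every dependency is enforceable on the fragments, so the decomposition is dependency-preserving.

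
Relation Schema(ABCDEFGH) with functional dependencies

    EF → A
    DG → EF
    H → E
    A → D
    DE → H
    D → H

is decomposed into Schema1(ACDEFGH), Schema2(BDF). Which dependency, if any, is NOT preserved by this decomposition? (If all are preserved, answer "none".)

none

EF → A lies within Schema1.
DG → EF lies within Schema1.
H → E lies within Schema1.
A → D lies within Schema1.
DE → H lies within Schema1.
D → H lies within Schema1.
Every dependency is enforceable on the fragments, so the decomposition is dependency-preserving.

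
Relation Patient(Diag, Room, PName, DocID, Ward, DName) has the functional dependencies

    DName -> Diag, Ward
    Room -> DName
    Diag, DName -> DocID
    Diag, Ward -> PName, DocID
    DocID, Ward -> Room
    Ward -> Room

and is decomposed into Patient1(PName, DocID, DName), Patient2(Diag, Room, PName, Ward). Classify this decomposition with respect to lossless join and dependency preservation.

Lossless test: (PName)⁺ = {PName}, which is a superkey of neither fragment — lossy.
Dependency preservation: the restricted closure of {DName} across the fragments never reaches {Diag, Ward}, so DName → Diag, Ward cannot be enforced without a join — not preserved.

lossy and not dependency-preserving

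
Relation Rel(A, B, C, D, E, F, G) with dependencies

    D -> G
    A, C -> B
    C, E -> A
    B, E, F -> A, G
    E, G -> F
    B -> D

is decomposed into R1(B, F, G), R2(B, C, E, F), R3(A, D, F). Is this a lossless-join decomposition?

Chase test. Columns are A, B, C, D, E, F, G; row i has aⱼ where attribute j ∈ Ri, else bᵢⱼ.
Initial tableau (one row per fragment):
  row 1: b11 a2 b13 b14 b15 a6 a7
  row 2: b21 a2 a3 b24 a5 a6 b27
  row 3: a1 b32 b33 a4 b35 a6 b37
Rows 1 and 2 agree on B; apply B→D and equate their D entries.
Rows 1 and 2 agree on D; apply D→G and equate their G entries.
No row becomes fully distinguished — the join is lossy.

No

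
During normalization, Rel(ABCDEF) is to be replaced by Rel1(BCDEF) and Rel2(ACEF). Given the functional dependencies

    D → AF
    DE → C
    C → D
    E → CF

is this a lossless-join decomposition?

Yes

Common attributes: Rel1 ∩ Rel2 = {CEF}.
Closure of {CEF}: C → D applies, adding D; D → AF applies, adding A. So (CEF)⁺ = {ACDEF}.
This closure contains every attribute of Rel2, so Rel1 ∩ Rel2 → Rel2. The join is lossless.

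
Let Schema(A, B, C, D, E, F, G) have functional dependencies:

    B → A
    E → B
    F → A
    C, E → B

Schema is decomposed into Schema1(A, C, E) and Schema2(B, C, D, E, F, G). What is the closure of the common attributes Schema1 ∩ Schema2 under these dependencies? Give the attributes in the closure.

Schema1 ∩ Schema2 = {C, E}.
E → B applies, adding B
B → A applies, adding A
Closure: {A, B, C, E}.

A, B, C, E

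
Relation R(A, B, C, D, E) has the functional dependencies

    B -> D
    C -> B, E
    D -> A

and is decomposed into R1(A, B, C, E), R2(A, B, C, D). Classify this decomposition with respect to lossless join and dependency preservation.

Lossless test: (A, B, C)⁺ = {A, B, C, D, E}, which contains all of one fragment — lossless.
Dependency preservation: every FD's attributes lie within a single fragment, so each can be enforced locally — preserved.

lossless and dependency-preserving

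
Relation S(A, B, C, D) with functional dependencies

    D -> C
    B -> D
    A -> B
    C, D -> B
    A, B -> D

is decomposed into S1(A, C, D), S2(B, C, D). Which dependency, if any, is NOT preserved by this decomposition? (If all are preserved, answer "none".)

D → C lies within S1.
B → D lies within S2.
A → B: restricted closure across fragments reaches B.
C, D → B lies within S2.
A, B → D: restricted closure across fragments reaches D.
Every dependency is enforceable on the fragments, so the decomposition is dependency-preserving.

none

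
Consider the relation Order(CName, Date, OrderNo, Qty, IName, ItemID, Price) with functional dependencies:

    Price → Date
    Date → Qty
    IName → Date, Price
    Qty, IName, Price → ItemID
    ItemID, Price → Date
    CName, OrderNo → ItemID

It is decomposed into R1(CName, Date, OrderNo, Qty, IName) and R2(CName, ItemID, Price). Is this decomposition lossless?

No

Common attributes: R1 ∩ R2 = {CName}.
No dependency enlarges {CName}, so (CName)⁺ = {CName}.
The closure contains neither all of R1 = {CName, Date, OrderNo, Qty, IName} nor all of R2 = {CName, ItemID, Price}, so the common attributes are not a superkey of either fragment. The join is lossy.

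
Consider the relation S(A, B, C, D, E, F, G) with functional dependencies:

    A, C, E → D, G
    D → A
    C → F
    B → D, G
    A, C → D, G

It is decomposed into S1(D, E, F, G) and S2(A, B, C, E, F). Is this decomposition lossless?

Common attributes: S1 ∩ S2 = {E, F}.
No dependency enlarges {E, F}, so (E, F)⁺ = {E, F}.
The closure contains neither all of S1 = {D, E, F, G} nor all of S2 = {A, B, C, E, F}, so the common attributes are not a superkey of either fragment. The join is lossy.

No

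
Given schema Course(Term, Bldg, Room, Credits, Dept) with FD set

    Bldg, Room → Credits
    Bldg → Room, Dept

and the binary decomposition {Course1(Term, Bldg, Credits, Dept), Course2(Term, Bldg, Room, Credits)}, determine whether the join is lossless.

Common attributes: Course1 ∩ Course2 = {Term, Bldg, Credits}.
Closure of {Term, Bldg, Credits}: Bldg → Room, Dept applies, adding Room, Dept. So (Term, Bldg, Credits)⁺ = {Term, Bldg, Room, Credits, Dept}.
This closure contains every attribute of Course1, so Course1 ∩ Course2 → Course1. The join is lossless.

Yes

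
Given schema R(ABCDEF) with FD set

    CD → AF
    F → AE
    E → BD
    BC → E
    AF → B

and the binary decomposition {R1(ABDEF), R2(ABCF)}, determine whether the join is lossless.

Yes

Common attributes: R1 ∩ R2 = {ABF}.
Closure of {ABF}: F → AE applies, adding E; E → BD applies, adding D. So (ABF)⁺ = {ABDEF}.
This closure contains every attribute of R1, so R1 ∩ R2 → R1. The join is lossless.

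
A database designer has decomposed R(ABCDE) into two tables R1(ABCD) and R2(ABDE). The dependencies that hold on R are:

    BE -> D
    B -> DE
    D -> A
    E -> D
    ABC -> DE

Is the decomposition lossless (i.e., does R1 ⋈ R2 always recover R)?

Common attributes: R1 ∩ R2 = {ABD}.
Closure of {ABD}: B → DE applies, adding E. So (ABD)⁺ = {ABDE}.
This closure contains every attribute of R2, so R1 ∩ R2 → R2. The join is lossless.

Yes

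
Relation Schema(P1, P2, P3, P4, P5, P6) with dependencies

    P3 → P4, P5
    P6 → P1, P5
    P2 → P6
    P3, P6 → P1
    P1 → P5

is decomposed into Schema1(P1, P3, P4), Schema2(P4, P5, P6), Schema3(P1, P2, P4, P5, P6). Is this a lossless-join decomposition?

No

Chase test. Columns are P1, P2, P3, P4, P5, P6; row i has aⱼ where attribute j ∈ Schemai, else bᵢⱼ.
Initial tableau (one row per fragment):
  row 1: a1 b12 a3 a4 b15 b16
  row 2: b21 b22 b23 a4 a5 a6
  row 3: a1 a2 b33 a4 a5 a6
Rows 2 and 3 agree on P6; apply P6→P1, P5 and equate their P1, P5 entries.
Rows 1 and 2 agree on P1; apply P1→P5 and equate their P5 entries.
No row becomes fully distinguished — the join is lossy.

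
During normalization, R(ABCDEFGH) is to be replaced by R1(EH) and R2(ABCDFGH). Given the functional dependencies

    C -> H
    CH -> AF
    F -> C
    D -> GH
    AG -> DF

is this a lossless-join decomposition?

No

Common attributes: R1 ∩ R2 = {H}.
No dependency enlarges {H}, so (H)⁺ = {H}.
The closure contains neither all of R1 = {EH} nor all of R2 = {ABCDFGH}, so the common attributes are not a superkey of either fragment. The join is lossy.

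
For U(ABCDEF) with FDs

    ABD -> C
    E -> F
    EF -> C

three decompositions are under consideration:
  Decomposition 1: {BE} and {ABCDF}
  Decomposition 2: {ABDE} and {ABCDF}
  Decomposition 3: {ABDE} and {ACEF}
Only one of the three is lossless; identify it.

Decomposition 1: common = {B}, closure = {B} → lossy.
Decomposition 2: common = {ABD}, closure = {ABCD} → lossy.
Decomposition 3: common = {AE}, closure = {ACEF} → lossless.

Decomposition 3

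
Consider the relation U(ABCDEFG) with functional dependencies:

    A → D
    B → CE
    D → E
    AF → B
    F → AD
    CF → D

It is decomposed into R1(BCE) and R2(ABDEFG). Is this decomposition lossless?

Common attributes: R1 ∩ R2 = {BE}.
Closure of {BE}: B → CE applies, adding C. So (BE)⁺ = {BCE}.
This closure contains every attribute of R1, so R1 ∩ R2 → R1. The join is lossless.

Yes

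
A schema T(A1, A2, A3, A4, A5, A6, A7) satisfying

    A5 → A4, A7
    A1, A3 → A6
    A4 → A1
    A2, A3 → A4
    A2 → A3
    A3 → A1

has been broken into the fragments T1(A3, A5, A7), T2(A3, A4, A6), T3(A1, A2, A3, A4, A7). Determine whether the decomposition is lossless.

No

Chase test. Columns are A1, A2, A3, A4, A5, A6, A7; row i has aⱼ where attribute j ∈ Ti, else bᵢⱼ.
Initial tableau (one row per fragment):
  row 1: b11 b12 a3 b14 a5 b16 a7
  row 2: b21 b22 a3 a4 b25 a6 b27
  row 3: a1 a2 a3 a4 b35 b36 a7
Rows 2 and 3 agree on A4; apply A4→A1 and equate their A1 entries.
Rows 1 and 2 agree on A3; apply A3→A1 and equate their A1 entries.
Rows 1 and 2 agree on A1, A3; apply A1, A3→A6 and equate their A6 entries.
Rows 1 and 3 agree on A1, A3; apply A1, A3→A6 and equate their A6 entries.
No row becomes fully distinguished — the join is lossy.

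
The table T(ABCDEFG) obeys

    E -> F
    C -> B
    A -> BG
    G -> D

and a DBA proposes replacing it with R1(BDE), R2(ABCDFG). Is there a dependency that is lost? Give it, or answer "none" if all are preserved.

Check E → F: no single fragment contains all of {EF}, and the restricted closure of {E} across the fragments never reaches {F}.
C → B is preserved.
A → BG is preserved.
G → D is preserved.

E -> F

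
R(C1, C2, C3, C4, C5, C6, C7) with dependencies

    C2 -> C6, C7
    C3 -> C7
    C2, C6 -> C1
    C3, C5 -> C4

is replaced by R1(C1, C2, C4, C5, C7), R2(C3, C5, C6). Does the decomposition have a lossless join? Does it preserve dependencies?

lossy and not dependency-preserving

Lossless test: (C5)⁺ = {C5}, which is a superkey of neither fragment — lossy.
Dependency preservation: the restricted closure of {C2} across the fragments never reaches {C6, C7}, so C2 → C6, C7 cannot be enforced without a join — not preserved.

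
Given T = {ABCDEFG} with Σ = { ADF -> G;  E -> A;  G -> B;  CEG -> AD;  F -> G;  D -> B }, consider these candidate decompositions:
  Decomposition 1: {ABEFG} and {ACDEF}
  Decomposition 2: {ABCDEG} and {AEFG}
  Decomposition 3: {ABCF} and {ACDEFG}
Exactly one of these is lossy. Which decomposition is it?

Decomposition 1: common = {AEF}, closure = {ABEFG} → lossless.
Decomposition 2: common = {AEG}, closure = {ABEG} → lossy.
Decomposition 3: common = {ACF}, closure = {ABCFG} → lossless.

Decomposition 2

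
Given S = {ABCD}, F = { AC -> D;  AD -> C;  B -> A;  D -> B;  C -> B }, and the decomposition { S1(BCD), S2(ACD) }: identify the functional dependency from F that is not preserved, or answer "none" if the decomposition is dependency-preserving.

B -> A

Check B → A: no single fragment contains all of {AB}, and the restricted closure of {B} across the fragments never reaches {A}.
AC → D is preserved.
AD → C is preserved.
D → B is preserved.
C → B is preserved.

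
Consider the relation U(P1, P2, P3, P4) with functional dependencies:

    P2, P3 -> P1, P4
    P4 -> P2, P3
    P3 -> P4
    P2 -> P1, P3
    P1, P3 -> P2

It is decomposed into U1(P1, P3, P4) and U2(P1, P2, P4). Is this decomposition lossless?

Common attributes: U1 ∩ U2 = {P1, P4}.
Closure of {P1, P4}: P4 → P2, P3 applies, adding P2, P3. So (P1, P4)⁺ = {P1, P2, P3, P4}.
This closure contains every attribute of U1, so U1 ∩ U2 → U1. The join is lossless.

Yes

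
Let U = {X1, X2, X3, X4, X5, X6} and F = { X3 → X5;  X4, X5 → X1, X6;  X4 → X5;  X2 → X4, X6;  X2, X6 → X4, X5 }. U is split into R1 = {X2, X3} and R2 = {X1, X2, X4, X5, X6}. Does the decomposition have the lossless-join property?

Yes

Common attributes: R1 ∩ R2 = {X2}.
Closure of {X2}: X2 → X4, X6 applies, adding X4, X6; X2, X6 → X4, X5 applies, adding X5; X4, X5 → X1, X6 applies, adding X1. So (X2)⁺ = {X1, X2, X4, X5, X6}.
This closure contains every attribute of R2, so R1 ∩ R2 → R2. The join is lossless.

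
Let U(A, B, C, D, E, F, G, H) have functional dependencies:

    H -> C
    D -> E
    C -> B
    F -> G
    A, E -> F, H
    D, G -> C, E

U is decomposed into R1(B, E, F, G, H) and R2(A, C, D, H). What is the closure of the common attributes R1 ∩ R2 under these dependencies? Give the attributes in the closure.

B, C, H

R1 ∩ R2 = {H}.
H → C applies, adding C
C → B applies, adding B
Closure: {B, C, H}.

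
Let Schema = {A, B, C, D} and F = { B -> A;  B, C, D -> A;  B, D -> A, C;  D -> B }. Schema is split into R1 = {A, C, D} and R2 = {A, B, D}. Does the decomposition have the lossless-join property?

Common attributes: R1 ∩ R2 = {A, D}.
Closure of {A, D}: D → B applies, adding B; B, D → A, C applies, adding C. So (A, D)⁺ = {A, B, C, D}.
This closure contains every attribute of R1, so R1 ∩ R2 → R1. The join is lossless.

Yes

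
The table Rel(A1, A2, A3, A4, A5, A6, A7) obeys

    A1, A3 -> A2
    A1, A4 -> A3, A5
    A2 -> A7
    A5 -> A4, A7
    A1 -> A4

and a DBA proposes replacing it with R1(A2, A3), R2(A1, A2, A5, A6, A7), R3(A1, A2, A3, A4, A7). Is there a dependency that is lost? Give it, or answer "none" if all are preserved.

A5 -> A4, A7

Check A5 → A4, A7: no single fragment contains all of {A4, A5, A7}, and the restricted closure of {A5} across the fragments never reaches {A4, A7}.
A1, A3 → A2 is preserved.
A1, A4 → A3, A5 is preserved.
A2 → A7 is preserved.
A1 → A4 is preserved.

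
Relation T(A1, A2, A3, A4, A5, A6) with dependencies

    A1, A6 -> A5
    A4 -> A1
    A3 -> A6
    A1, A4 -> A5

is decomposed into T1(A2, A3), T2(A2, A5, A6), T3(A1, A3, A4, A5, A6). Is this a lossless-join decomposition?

No

Chase test. Columns are A1, A2, A3, A4, A5, A6; row i has aⱼ where attribute j ∈ Ti, else bᵢⱼ.
Initial tableau (one row per fragment):
  row 1: b11 a2 a3 b14 b15 b16
  row 2: b21 a2 b23 b24 a5 a6
  row 3: a1 b32 a3 a4 a5 a6
Rows 1 and 3 agree on A3; apply A3→A6 and equate their A6 entries.
No row becomes fully distinguished — the join is lossy.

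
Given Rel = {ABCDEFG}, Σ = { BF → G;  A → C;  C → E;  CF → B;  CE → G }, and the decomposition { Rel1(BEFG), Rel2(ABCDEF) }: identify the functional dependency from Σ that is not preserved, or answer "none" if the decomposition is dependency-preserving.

Check CE → G: no single fragment contains all of {CEG}, and the restricted closure of {CE} across the fragments never reaches {G}.
BF → G is preserved.
A → C is preserved.
C → E is preserved.
CF → B is preserved.

CE → G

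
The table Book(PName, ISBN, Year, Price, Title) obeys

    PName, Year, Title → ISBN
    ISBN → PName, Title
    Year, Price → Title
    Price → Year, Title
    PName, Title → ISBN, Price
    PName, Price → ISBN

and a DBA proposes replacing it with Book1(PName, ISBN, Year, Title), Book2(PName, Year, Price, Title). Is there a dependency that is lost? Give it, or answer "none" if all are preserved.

PName, Year, Title → ISBN lies within Book1.
ISBN → PName, Title lies within Book1.
Year, Price → Title lies within Book2.
Price → Year, Title lies within Book2.
PName, Title → ISBN, Price: restricted closure across fragments reaches ISBN, Price.
PName, Price → ISBN: restricted closure across fragments reaches ISBN.
Every dependency is enforceable on the fragments, so the decomposition is dependency-preserving.

none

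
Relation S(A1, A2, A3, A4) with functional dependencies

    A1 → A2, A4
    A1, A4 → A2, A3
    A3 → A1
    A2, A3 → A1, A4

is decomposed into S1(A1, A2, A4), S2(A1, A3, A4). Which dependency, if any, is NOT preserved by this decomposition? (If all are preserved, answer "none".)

A1 → A2, A4 lies within S1.
A1, A4 → A2, A3: restricted closure across fragments reaches A2, A3.
A3 → A1 lies within S2.
A2, A3 → A1, A4: restricted closure across fragments reaches A1, A4.
Every dependency is enforceable on the fragments, so the decomposition is dependency-preserving.

none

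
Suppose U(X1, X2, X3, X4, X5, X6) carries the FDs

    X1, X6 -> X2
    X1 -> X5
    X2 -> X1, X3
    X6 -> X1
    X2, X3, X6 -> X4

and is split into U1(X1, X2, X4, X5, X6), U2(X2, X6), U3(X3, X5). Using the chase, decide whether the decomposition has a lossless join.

No

Chase test. Columns are X1, X2, X3, X4, X5, X6; row i has aⱼ where attribute j ∈ Ui, else bᵢⱼ.
Initial tableau (one row per fragment):
  row 1: a1 a2 b13 a4 a5 a6
  row 2: b21 a2 b23 b24 b25 a6
  row 3: b31 b32 a3 b34 a5 b36
Rows 1 and 2 agree on X2; apply X2→X1, X3 and equate their X1, X3 entries.
Rows 1 and 2 agree on X2, X3, X6; apply X2, X3, X6→X4 and equate their X4 entries.
Rows 1 and 2 agree on X1; apply X1→X5 and equate their X5 entries.
No row becomes fully distinguished — the join is lossy.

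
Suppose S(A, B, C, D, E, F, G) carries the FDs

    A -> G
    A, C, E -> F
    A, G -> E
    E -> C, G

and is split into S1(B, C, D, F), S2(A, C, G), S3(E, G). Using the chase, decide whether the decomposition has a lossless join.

No

Chase test. Columns are A, B, C, D, E, F, G; row i has aⱼ where attribute j ∈ Si, else bᵢⱼ.
Initial tableau (one row per fragment):
  row 1: b11 a2 a3 a4 b15 a6 b17
  row 2: a1 b22 a3 b24 b25 b26 a7
  row 3: b31 b32 b33 b34 a5 b36 a7
No row becomes fully distinguished — the join is lossy.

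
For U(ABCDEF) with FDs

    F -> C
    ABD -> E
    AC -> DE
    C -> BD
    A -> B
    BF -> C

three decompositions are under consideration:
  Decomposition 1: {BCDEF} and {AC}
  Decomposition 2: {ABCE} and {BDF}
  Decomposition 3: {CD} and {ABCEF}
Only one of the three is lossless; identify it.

Decomposition 3

Decomposition 1: common = {C}, closure = {BCD} → lossy.
Decomposition 2: common = {B}, closure = {B} → lossy.
Decomposition 3: common = {C}, closure = {BCD} → lossless.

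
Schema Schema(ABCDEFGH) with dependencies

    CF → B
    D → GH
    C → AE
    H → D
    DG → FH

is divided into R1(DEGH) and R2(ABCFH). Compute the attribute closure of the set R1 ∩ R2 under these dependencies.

DFGH

R1 ∩ R2 = {H}.
H → D applies, adding D
D → GH applies, adding G
DG → FH applies, adding F
Closure: {DFGH}.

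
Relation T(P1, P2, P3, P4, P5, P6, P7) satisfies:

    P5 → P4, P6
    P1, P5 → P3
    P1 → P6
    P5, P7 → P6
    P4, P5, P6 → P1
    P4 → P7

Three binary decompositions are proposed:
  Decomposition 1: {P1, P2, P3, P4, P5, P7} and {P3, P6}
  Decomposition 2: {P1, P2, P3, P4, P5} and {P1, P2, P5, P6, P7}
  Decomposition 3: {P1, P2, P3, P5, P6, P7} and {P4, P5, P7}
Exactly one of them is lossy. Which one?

Decomposition 1: common = {P3}, closure = {P3} → lossy.
Decomposition 2: common = {P1, P2, P5}, closure = {P1, P2, P3, P4, P5, P6, P7} → lossless.
Decomposition 3: common = {P5, P7}, closure = {P1, P3, P4, P5, P6, P7} → lossless.

Decomposition 1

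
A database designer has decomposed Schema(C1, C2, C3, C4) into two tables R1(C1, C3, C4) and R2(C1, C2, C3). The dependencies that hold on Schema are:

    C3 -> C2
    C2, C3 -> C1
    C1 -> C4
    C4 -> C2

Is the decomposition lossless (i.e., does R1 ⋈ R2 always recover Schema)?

Common attributes: R1 ∩ R2 = {C1, C3}.
Closure of {C1, C3}: C3 → C2 applies, adding C2; C1 → C4 applies, adding C4. So (C1, C3)⁺ = {C1, C2, C3, C4}.
This closure contains every attribute of R1, so R1 ∩ R2 → R1. The join is lossless.

Yes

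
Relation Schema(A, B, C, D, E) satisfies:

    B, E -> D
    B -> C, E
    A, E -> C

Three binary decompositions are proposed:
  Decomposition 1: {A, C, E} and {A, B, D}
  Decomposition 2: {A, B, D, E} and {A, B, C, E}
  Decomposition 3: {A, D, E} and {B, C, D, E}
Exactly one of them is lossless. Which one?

Decomposition 1: common = {A}, closure = {A} → lossy.
Decomposition 2: common = {A, B, E}, closure = {A, B, C, D, E} → lossless.
Decomposition 3: common = {D, E}, closure = {D, E} → lossy.

Decomposition 2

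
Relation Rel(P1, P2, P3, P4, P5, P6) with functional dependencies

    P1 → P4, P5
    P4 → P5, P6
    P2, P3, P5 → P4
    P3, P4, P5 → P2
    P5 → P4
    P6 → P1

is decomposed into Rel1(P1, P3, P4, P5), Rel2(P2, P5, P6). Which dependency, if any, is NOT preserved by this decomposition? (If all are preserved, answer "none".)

P3, P4, P5 → P2

Check P3, P4, P5 → P2: no single fragment contains all of {P2, P3, P4, P5}, and the restricted closure of {P3, P4, P5} across the fragments never reaches {P2}.
P1 → P4, P5 is preserved.
P4 → P5, P6 is preserved.
P2, P3, P5 → P4 is preserved.
P5 → P4 is preserved.
P6 → P1 is preserved.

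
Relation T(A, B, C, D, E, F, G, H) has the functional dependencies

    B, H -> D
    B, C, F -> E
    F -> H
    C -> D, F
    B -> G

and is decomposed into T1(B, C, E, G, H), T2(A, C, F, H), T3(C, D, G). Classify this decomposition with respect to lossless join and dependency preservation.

Lossless test (chase): Rows 1 and 2 agree on C; apply C→D, F and equate their D, F entries. Rows 1 and 3 agree on C; apply C→D, F and equate their D, F entries. Rows 1 and 3 agree on F; apply F→H and equate their H entries. No row becomes fully distinguished — the join is lossy.
Dependency preservation: the restricted closure of {B, H} across the fragments never reaches {D}, so B, H → D cannot be enforced without a join — not preserved.

lossy and not dependency-preserving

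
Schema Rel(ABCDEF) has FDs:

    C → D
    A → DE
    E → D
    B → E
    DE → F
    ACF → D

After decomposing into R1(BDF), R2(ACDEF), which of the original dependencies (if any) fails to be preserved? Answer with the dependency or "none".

Check B → E: no single fragment contains all of {BE}, and the restricted closure of {B} across the fragments never reaches {E}.
C → D is preserved.
A → DE is preserved.
E → D is preserved.
DE → F is preserved.
ACF → D is preserved.

B → E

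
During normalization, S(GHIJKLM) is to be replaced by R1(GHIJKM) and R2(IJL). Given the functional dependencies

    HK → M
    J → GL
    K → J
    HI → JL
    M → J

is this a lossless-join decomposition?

Yes

Common attributes: R1 ∩ R2 = {IJ}.
Closure of {IJ}: J → GL applies, adding GL. So (IJ)⁺ = {GIJL}.
This closure contains every attribute of R2, so R1 ∩ R2 → R2. The join is lossless.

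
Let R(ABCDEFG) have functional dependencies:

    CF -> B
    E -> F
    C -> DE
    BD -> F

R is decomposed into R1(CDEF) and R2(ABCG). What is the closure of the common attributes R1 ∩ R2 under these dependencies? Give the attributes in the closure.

R1 ∩ R2 = {C}.
C → DE applies, adding DE
E → F applies, adding F
CF → B applies, adding B
Closure: {BCDEF}.

BCDEF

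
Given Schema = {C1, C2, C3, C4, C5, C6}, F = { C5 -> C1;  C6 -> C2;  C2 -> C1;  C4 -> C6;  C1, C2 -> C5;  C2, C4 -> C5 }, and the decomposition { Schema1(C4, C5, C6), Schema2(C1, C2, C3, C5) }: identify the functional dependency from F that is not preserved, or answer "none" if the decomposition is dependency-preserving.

C6 -> C2

Check C6 → C2: no single fragment contains all of {C2, C6}, and the restricted closure of {C6} across the fragments never reaches {C2}.
C5 → C1 is preserved.
C2 → C1 is preserved.
C4 → C6 is preserved.
C1, C2 → C5 is preserved.
C2, C4 → C5 is preserved.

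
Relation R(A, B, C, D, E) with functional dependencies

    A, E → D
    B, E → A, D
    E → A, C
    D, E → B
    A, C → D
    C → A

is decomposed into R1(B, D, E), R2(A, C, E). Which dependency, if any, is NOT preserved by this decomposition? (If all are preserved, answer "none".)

Check A, C → D: no single fragment contains all of {A, C, D}, and the restricted closure of {A, C} across the fragments never reaches {D}.
A, E → D is preserved.
B, E → A, D is preserved.
E → A, C is preserved.
D, E → B is preserved.
C → A is preserved.

A, C → D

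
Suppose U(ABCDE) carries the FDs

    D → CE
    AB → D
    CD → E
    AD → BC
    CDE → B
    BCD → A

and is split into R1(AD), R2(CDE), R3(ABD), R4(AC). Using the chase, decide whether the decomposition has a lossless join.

Chase test. Columns are ABCDE; row i has aⱼ where attribute j ∈ Ri, else bᵢⱼ.
Initial tableau (one row per fragment):
  row 1: a1 b12 b13 a4 b15
  row 2: b21 b22 a3 a4 a5
  row 3: a1 a2 b33 a4 b35
  row 4: a1 b42 a3 b44 b45
Rows 1 and 2 agree on D; apply D→CE and equate their CE entries.
Rows 1 and 3 agree on D; apply D→CE and equate their CE entries.
Rows 1 and 3 agree on AD; apply AD→BC and equate their BC entries.
Rows 1 and 2 agree on CDE; apply CDE→B and equate their B entries.
Rows 1 and 2 agree on BCD; apply BCD→A and equate their A entries.
Row 1 is now all distinguished symbols — the join is lossless.

Yes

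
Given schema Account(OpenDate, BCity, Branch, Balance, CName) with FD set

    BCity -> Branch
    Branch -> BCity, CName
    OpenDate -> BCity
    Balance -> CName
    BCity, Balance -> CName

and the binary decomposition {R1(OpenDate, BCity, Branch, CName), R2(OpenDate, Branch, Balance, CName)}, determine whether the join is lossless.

Common attributes: R1 ∩ R2 = {OpenDate, Branch, CName}.
Closure of {OpenDate, Branch, CName}: Branch → BCity, CName applies, adding BCity. So (OpenDate, Branch, CName)⁺ = {OpenDate, BCity, Branch, CName}.
This closure contains every attribute of R1, so R1 ∩ R2 → R1. The join is lossless.

Yes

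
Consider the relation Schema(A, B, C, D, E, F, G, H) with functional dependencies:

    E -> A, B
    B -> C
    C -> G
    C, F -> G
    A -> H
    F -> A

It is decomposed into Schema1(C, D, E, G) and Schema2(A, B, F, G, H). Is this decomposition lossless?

No

Common attributes: Schema1 ∩ Schema2 = {G}.
No dependency enlarges {G}, so (G)⁺ = {G}.
The closure contains neither all of Schema1 = {C, D, E, G} nor all of Schema2 = {A, B, F, G, H}, so the common attributes are not a superkey of either fragment. The join is lossy.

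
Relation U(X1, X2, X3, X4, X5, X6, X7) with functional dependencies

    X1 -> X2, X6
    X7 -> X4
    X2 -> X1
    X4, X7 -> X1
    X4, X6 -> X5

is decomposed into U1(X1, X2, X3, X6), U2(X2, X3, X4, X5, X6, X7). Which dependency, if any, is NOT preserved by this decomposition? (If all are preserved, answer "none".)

none

X1 → X2, X6 lies within U1.
X7 → X4 lies within U2.
X2 → X1 lies within U1.
X4, X7 → X1: restricted closure across fragments reaches X1.
X4, X6 → X5 lies within U2.
Every dependency is enforceable on the fragments, so the decomposition is dependency-preserving.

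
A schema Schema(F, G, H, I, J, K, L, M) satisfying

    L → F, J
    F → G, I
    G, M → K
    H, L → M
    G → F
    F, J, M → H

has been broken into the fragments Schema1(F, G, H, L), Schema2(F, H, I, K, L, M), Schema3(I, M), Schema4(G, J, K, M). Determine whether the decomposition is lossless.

Chase test. Columns are F, G, H, I, J, K, L, M; row i has aⱼ where attribute j ∈ Schemai, else bᵢⱼ.
Initial tableau (one row per fragment):
  row 1: a1 a2 a3 b14 b15 b16 a7 b18
  row 2: a1 b22 a3 a4 b25 a6 a7 a8
  row 3: b31 b32 b33 a4 b35 b36 b37 a8
  row 4: b41 a2 b43 b44 a5 a6 b47 a8
Rows 1 and 2 agree on L; apply L→F, J and equate their F, J entries.
Rows 1 and 2 agree on F; apply F→G, I and equate their G, I entries.
Rows 1 and 2 agree on H, L; apply H, L→M and equate their M entries.
Rows 1 and 4 agree on G; apply G→F and equate their F entries.
Rows 1 and 4 agree on F; apply F→G, I and equate their G, I entries.
Rows 1 and 2 agree on G, M; apply G, M→K and equate their K entries.
No row becomes fully distinguished — the join is lossy.

No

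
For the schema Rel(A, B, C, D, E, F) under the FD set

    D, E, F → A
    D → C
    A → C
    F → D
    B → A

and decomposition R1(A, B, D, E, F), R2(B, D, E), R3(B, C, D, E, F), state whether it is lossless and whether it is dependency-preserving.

Lossless test (chase): Rows 1 and 3 agree on D, E, F; apply D, E, F→A and equate their A entries. Rows 1 and 2 agree on D; apply D→C and equate their C entries. Rows 1 and 3 agree on D; apply D→C and equate their C entries. Rows 1 and 2 agree on B; apply B→A and equate their A entries. Row 1 is now all distinguished symbols — the join is lossless.
Dependency preservation: the restricted closure of {A} across the fragments never reaches {C}, so A → C cannot be enforced without a join — not preserved.

lossless but not dependency-preserving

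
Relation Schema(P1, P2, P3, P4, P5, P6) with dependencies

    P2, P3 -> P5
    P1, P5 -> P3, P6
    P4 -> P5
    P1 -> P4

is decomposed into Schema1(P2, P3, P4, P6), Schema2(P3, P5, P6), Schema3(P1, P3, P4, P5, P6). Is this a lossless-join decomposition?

No

Chase test. Columns are P1, P2, P3, P4, P5, P6; row i has aⱼ where attribute j ∈ Schemai, else bᵢⱼ.
Initial tableau (one row per fragment):
  row 1: b11 a2 a3 a4 b15 a6
  row 2: b21 b22 a3 b24 a5 a6
  row 3: a1 b32 a3 a4 a5 a6
Rows 1 and 3 agree on P4; apply P4→P5 and equate their P5 entries.
No row becomes fully distinguished — the join is lossy.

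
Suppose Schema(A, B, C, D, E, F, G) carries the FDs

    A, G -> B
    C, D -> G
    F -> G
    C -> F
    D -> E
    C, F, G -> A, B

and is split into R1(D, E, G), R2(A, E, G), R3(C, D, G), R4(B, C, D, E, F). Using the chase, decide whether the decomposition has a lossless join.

No

Chase test. Columns are A, B, C, D, E, F, G; row i has aⱼ where attribute j ∈ Ri, else bᵢⱼ.
Initial tableau (one row per fragment):
  row 1: b11 b12 b13 a4 a5 b16 a7
  row 2: a1 b22 b23 b24 a5 b26 a7
  row 3: b31 b32 a3 a4 b35 b36 a7
  row 4: b41 a2 a3 a4 a5 a6 b47
Rows 3 and 4 agree on C, D; apply C, D→G and equate their G entries.
Rows 3 and 4 agree on C; apply C→F and equate their F entries.
Rows 1 and 3 agree on D; apply D→E and equate their E entries.
Rows 3 and 4 agree on C, F, G; apply C, F, G→A, B and equate their A, B entries.
No row becomes fully distinguished — the join is lossy.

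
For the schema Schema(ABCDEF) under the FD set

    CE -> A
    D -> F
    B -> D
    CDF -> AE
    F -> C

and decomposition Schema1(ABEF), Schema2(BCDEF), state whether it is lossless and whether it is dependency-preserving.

Lossless test: (BEF)⁺ = {ABCDEF}, which contains all of one fragment — lossless.
Dependency preservation: the restricted closure of {CE} across the fragments never reaches {A}, so CE → A cannot be enforced without a join — not preserved.

lossless but not dependency-preserving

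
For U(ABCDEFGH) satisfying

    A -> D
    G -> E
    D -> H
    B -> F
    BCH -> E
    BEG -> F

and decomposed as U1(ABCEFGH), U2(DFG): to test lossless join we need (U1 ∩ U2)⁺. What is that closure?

U1 ∩ U2 = {FG}.
G → E applies, adding E
Closure: {EFG}.

EFG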